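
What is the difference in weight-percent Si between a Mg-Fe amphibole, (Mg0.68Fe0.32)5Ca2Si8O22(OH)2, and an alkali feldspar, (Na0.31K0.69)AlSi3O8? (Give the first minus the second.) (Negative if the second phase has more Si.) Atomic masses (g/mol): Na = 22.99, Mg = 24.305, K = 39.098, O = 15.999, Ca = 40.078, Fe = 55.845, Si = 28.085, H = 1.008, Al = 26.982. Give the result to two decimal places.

-4.78 percentage points

Si in (Mg0.68Fe0.32)5Ca2Si8O22(OH)2: molar mass 862.817 g/mol; 8×28.085 = 224.680 g → 26.04 wt%.
Si in (Na0.31K0.69)AlSi3O8: molar mass 273.334 g/mol; 3×28.085 = 84.255 g → 30.82 wt%.
Difference = 26.04 − 30.82 = -4.78 percentage points.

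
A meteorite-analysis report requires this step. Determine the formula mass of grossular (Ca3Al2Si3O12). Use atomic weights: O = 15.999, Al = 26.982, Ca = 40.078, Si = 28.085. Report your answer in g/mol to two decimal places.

450.44 g/mol

M = 3·40.078 + 2·26.982 + 3·28.085 + 12·15.999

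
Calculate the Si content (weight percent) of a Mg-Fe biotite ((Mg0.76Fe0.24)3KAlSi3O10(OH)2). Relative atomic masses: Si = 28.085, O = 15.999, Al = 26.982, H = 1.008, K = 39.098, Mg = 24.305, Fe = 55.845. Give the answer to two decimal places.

19.15 weight percent

Formula mass = 2.28·24.305 + 0.72·55.845 + 1·39.098 + 1·26.982 + 3·28.085 + 12·15.999 + 2·1.008 = 439.963 g/mol, of which 84.255 g is Si.
So Si makes up 84.255/439.963 = 0.1915 of the mass, i.e. 19.15%.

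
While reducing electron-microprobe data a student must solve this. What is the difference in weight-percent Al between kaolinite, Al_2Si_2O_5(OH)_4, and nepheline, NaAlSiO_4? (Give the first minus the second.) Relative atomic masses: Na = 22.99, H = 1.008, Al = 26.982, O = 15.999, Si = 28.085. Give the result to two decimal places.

1.91 percentage points

First mineral: 53.964 g Al in 258.157 g formula = 20.90 wt% Al.
Second mineral: 26.982 g Al in 142.053 g formula = 18.99 wt% Al.
20.90% − 18.99% gives a difference of 1.91 percentage points.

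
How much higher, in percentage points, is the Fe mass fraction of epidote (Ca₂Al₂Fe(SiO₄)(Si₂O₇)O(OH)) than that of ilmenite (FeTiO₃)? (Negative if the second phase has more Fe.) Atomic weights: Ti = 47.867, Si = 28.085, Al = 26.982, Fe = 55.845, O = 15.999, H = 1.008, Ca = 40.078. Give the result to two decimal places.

First mineral: 55.845 g Fe in 483.215 g formula = 11.56 wt% Fe.
Second mineral: 55.845 g Fe in 151.709 g formula = 36.81 wt% Fe.
11.56% − 36.81% gives a difference of -25.25 percentage points.

-25.25 percentage points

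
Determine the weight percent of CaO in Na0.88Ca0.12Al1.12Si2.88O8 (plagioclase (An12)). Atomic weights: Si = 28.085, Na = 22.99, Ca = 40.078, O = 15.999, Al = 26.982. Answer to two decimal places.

2.55 wt%

Formula mass = 264.137 g/mol.
0.12 Ca → 0.1200 mol CaO per formula unit; M(CaO) = 56.077, so CaO mass = 6.729 g.
6.729/264.137 × 100 = 2.55 wt%.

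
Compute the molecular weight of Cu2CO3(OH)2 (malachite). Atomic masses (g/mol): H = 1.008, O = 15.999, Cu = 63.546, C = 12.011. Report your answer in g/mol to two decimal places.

The formula mass is the sum 2×63.546 + 1×12.011 + 5×15.999 + 2×1.008.

221.11 g/mol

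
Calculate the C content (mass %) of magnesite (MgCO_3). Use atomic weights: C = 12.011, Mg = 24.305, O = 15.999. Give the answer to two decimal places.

14.25 mass %

Formula mass = 1*24.305 + 1*12.011 + 3*15.999 = 84.313 g/mol, of which 12.011 g is C.
So C makes up 12.011/84.313 = 0.1425 of the mass, i.e. 14.25%.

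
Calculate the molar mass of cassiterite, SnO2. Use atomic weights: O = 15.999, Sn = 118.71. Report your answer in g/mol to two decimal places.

150.71 g/mol

M = 1×118.71 + 2×15.999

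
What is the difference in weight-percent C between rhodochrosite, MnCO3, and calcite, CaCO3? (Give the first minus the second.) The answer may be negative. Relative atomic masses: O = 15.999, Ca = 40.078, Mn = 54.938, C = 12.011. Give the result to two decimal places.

-1.55 percentage points

First mineral: 12.011 g C in 114.946 g formula = 10.45 wt% C.
Second mineral: 12.011 g C in 100.086 g formula = 12.00 wt% C.
10.45% − 12.00% gives a difference of -1.55 percentage points.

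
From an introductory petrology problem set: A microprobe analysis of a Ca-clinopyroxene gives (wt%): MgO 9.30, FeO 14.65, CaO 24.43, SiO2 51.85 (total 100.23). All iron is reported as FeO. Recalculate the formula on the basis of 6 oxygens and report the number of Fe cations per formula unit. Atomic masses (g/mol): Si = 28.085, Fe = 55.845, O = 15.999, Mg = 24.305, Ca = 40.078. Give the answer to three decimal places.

MgO (M=40.304): mol = 0.23075; Mg = 0.23075, O = 0.23075.
FeO (M=71.844): mol = 0.20391; Fe = 0.20391, O = 0.20391.
CaO (M=56.077): mol = 0.43565; Ca = 0.43565, O = 0.43565.
SiO2 (M=60.083): mol = 0.86297; Si = 0.86297, O = 1.72594.
ΣO = 2.59625; factor = 6/ΣO = 2.31103.
Fe apfu = 0.20391 × 2.31103 = 0.471.

0.471 Fe apfu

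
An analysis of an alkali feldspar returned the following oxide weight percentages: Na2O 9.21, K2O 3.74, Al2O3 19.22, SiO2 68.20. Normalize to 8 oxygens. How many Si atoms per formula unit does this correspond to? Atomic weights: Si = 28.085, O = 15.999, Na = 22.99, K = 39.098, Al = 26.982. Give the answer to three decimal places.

9.21 wt% Na2O ÷ 61.979 g/mol = 0.14860 mol, giving 0.29720 Na and 0.14860 O.
3.74 wt% K2O ÷ 94.195 g/mol = 0.03970 mol, giving 0.07940 K and 0.03970 O.
19.22 wt% Al2O3 ÷ 101.961 g/mol = 0.18850 mol, giving 0.37700 Al and 0.56550 O.
68.20 wt% SiO2 ÷ 60.083 g/mol = 1.13510 mol, giving 1.13510 Si and 2.27020 O.
Oxygen sums to 3.02400; scaling by 8/3.02400 = 2.64550 puts the formula on 8 O.
Si: 1.13510 × 2.64550 = 3.003 atoms per formula unit.

3.003 Si apfu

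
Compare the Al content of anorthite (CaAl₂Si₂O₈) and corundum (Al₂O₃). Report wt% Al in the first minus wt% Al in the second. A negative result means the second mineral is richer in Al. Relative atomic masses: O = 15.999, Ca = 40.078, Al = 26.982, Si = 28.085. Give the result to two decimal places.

-33.53 percentage points

M(CaAl₂Si₂O₈) = 278.204 g/mol, so wt% Al = 53.964/278.204 × 100 = 19.40%.
M(Al₂O₃) = 101.961 g/mol, so wt% Al = 53.964/101.961 × 100 = 52.93%.
19.40 − 52.93 = -33.53 pp.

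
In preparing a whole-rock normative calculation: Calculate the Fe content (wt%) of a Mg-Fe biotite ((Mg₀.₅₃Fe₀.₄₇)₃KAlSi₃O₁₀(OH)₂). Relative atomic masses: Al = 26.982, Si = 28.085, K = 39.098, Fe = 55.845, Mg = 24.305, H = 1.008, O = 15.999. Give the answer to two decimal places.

17.05 wt%

M((Mg₀.₅₃Fe₀.₄₇)₃KAlSi₃O₁₀(OH)₂) = 461.725 g/mol.
Fe contributes 1.41 × 55.845 = 78.741 g per mole.
78.741/461.725 = 0.1705 → 17.05%.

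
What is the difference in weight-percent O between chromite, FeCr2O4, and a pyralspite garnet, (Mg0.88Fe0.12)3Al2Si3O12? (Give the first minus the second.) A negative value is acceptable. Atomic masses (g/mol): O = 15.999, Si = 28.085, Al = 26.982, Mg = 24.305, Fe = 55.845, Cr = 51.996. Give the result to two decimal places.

-17.73 percentage points

M(FeCr2O4) = 223.833 g/mol, so wt% O = 63.996/223.833 × 100 = 28.59%.
M((Mg0.88Fe0.12)3Al2Si3O12) = 414.476 g/mol, so wt% O = 191.988/414.476 × 100 = 46.32%.
28.59 − 46.32 = -17.73 pp.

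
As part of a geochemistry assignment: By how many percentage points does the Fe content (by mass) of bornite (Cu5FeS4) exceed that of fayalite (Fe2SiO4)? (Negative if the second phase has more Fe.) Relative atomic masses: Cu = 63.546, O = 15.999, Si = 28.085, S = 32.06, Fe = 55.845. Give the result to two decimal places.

First mineral: 55.845 g Fe in 501.815 g formula = 11.13 wt% Fe.
Second mineral: 111.690 g Fe in 203.771 g formula = 54.81 wt% Fe.
11.13% − 54.81% gives a difference of -43.68 percentage points.

-43.68 percentage points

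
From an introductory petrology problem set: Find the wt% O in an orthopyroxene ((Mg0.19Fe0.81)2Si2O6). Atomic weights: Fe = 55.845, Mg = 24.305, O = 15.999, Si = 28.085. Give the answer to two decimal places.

38.11 mass %

M((Mg0.19Fe0.81)2Si2O6) = 251.869 g/mol.
O contributes 6 × 15.999 = 95.994 g per mole.
95.994/251.869 = 0.3811 → 38.11%.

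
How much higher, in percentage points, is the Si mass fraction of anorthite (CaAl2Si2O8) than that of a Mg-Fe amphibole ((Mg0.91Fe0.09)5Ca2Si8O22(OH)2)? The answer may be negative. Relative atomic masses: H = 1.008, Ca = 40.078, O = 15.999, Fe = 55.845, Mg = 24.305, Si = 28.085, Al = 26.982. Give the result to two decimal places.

M(CaAl2Si2O8) = 278.204 g/mol, so wt% Si = 56.170/278.204 × 100 = 20.19%.
M((Mg0.91Fe0.09)5Ca2Si8O22(OH)2) = 826.546 g/mol, so wt% Si = 224.680/826.546 × 100 = 27.18%.
20.19 − 27.18 = -6.99 pp.

-6.99 percentage points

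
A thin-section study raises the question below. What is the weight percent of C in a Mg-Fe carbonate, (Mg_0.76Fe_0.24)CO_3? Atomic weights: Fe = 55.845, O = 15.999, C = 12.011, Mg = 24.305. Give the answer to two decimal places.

Formula mass = 0.76·24.305 + 0.24·55.845 + 1·12.011 + 3·15.999 = 91.883 g/mol, of which 12.011 g is C.
So C makes up 12.011/91.883 = 0.1307 of the mass, i.e. 13.07%.

13.07 mass %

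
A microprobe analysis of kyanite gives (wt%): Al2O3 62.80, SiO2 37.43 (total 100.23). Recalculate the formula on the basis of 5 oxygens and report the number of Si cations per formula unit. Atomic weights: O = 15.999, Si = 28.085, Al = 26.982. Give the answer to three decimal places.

Al2O3 (M=101.961): mol = 0.61592; Al = 1.23184, O = 1.84776.
SiO2 (M=60.083): mol = 0.62297; Si = 0.62297, O = 1.24594.
ΣO = 3.09370; factor = 5/ΣO = 1.61619.
Si apfu = 0.62297 × 1.61619 = 1.007.

1.007 Si apfu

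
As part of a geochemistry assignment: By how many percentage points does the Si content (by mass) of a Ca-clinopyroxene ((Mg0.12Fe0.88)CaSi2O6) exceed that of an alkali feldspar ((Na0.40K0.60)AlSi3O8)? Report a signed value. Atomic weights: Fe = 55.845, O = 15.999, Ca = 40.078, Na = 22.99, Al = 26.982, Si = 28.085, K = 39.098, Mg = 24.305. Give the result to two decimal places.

First mineral: 56.170 g Si in 244.302 g formula = 22.99 wt% Si.
Second mineral: 84.255 g Si in 271.884 g formula = 30.99 wt% Si.
22.99% − 30.99% gives a difference of -8.00 percentage points.

-8.00 percentage points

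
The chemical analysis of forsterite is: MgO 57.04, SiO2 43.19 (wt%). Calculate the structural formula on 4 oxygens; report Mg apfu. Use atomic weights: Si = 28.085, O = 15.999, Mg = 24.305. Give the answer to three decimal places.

MgO (M=40.304): mol = 1.41524; Mg = 1.41524, O = 1.41524.
SiO2 (M=60.083): mol = 0.71884; Si = 0.71884, O = 1.43768.
ΣO = 2.85292; factor = 4/ΣO = 1.40207.
Mg apfu = 1.41524 × 1.40207 = 1.984.

1.984 Mg apfu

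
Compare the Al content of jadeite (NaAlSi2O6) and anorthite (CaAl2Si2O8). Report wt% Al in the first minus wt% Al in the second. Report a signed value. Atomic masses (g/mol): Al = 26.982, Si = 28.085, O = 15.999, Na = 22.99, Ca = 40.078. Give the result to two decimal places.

M(NaAlSi2O6) = 202.136 g/mol, so wt% Al = 26.982/202.136 × 100 = 13.35%.
M(CaAl2Si2O8) = 278.204 g/mol, so wt% Al = 53.964/278.204 × 100 = 19.40%.
13.35 − 19.40 = -6.05 pp.

-6.05 percentage points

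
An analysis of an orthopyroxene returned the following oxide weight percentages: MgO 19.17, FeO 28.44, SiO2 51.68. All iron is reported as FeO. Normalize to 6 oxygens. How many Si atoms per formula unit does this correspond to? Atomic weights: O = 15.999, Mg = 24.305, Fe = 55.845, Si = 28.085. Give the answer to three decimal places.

1.991 Si apfu

MgO (M=40.304): mol = 0.47564; Mg = 0.47564, O = 0.47564.
FeO (M=71.844): mol = 0.39586; Fe = 0.39586, O = 0.39586.
SiO2 (M=60.083): mol = 0.86014; Si = 0.86014, O = 1.72028.
ΣO = 2.59178; factor = 6/ΣO = 2.31501.
Si apfu = 0.86014 × 2.31501 = 1.991.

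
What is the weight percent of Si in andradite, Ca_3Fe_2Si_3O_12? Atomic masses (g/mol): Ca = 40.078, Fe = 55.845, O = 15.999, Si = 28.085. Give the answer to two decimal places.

Formula mass = 3·40.078 + 2·55.845 + 3·28.085 + 12·15.999 = 508.167 g/mol, of which 84.255 g is Si.
So Si makes up 84.255/508.167 = 0.1658 of the mass, i.e. 16.58%.

16.58 mass %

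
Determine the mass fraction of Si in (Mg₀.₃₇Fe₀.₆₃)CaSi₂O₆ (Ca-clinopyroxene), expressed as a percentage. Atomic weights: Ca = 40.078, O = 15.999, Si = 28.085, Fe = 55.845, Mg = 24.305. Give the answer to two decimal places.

23.76 mass %

Molar mass of (Mg₀.₃₇Fe₀.₆₃)CaSi₂O₆: 0.37×24.305 + 0.63×55.845 + 1×40.078 + 2×28.085 + 6×15.999 = 236.417 g/mol.
Mass of Si per formula unit: 2 × 28.085 = 56.170 g.
Weight fraction Si = 56.170 / 236.417 = 0.2376.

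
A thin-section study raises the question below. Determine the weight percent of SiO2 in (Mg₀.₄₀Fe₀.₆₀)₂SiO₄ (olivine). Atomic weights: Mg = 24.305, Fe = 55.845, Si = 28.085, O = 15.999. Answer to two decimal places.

Formula mass = 178.539 g/mol.
1 Si → 1.0000 mol SiO2 per formula unit; M(SiO2) = 60.083, so SiO2 mass = 60.083 g.
60.083/178.539 × 100 = 33.65 wt%.

33.65 wt%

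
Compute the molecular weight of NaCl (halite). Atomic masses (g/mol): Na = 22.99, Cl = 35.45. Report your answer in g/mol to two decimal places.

58.44 g/mol

The formula mass is the sum 1(22.99) + 1(35.45).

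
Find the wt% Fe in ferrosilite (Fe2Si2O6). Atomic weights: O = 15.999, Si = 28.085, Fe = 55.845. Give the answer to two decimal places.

42.33 wt%

Molar mass of Fe2Si2O6: 2*55.845 + 2*28.085 + 6*15.999 = 263.854 g/mol.
Mass of Fe per formula unit: 2 × 55.845 = 111.690 g.
Weight fraction Fe = 111.690 / 263.854 = 0.4233.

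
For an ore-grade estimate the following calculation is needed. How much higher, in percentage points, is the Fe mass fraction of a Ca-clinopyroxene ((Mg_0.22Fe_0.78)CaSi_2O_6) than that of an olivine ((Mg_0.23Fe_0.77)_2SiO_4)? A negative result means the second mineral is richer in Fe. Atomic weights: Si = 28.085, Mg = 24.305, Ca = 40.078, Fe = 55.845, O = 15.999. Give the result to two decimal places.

-27.38 percentage points

M((Mg_0.22Fe_0.78)CaSi_2O_6) = 241.148 g/mol, so wt% Fe = 43.559/241.148 × 100 = 18.06%.
M((Mg_0.23Fe_0.77)_2SiO_4) = 189.263 g/mol, so wt% Fe = 86.001/189.263 × 100 = 45.44%.
18.06 − 45.44 = -27.38 pp.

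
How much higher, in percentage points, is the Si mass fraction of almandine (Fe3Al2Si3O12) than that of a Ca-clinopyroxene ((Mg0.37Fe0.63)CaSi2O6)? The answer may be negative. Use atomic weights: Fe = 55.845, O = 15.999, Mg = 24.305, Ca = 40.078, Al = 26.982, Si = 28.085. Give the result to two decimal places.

-6.83 percentage points

First mineral: 84.255 g Si in 497.742 g formula = 16.93 wt% Si.
Second mineral: 56.170 g Si in 236.417 g formula = 23.76 wt% Si.
16.93% − 23.76% gives a difference of -6.83 percentage points.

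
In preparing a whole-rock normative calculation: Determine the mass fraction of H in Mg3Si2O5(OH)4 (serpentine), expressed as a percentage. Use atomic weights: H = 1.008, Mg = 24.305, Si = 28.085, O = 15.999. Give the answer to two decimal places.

M(Mg3Si2O5(OH)4) = 277.108 g/mol.
H contributes 4 × 1.008 = 4.032 g per mole.
4.032/277.108 = 0.0146 → 1.46%.

1.46 mass %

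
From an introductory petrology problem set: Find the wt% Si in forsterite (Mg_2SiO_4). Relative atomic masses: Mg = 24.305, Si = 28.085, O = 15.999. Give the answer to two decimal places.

Formula mass = 2*24.305 + 1*28.085 + 4*15.999 = 140.691 g/mol, of which 28.085 g is Si.
So Si makes up 28.085/140.691 = 0.1996 of the mass, i.e. 19.96%.

19.96 wt%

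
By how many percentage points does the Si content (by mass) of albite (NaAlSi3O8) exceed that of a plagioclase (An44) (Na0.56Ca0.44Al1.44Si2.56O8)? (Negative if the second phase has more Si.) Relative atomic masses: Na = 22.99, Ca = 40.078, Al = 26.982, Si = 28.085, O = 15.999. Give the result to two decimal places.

Si in NaAlSi3O8: molar mass 262.219 g/mol; 3×28.085 = 84.255 g → 32.13 wt%.
Si in Na0.56Ca0.44Al1.44Si2.56O8: molar mass 269.252 g/mol; 2.56×28.085 = 71.898 g → 26.70 wt%.
Difference = 32.13 − 26.70 = 5.43 percentage points.

5.43 percentage points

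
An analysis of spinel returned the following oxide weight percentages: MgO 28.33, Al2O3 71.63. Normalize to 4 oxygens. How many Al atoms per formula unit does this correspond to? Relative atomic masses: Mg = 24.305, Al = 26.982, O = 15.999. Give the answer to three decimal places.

2.000 Al apfu

MgO (M=40.304): mol = 0.70291; Mg = 0.70291, O = 0.70291.
Al2O3 (M=101.961): mol = 0.70252; Al = 1.40504, O = 2.10756.
ΣO = 2.81047; factor = 4/ΣO = 1.42325.
Al apfu = 1.40504 × 1.42325 = 2.000.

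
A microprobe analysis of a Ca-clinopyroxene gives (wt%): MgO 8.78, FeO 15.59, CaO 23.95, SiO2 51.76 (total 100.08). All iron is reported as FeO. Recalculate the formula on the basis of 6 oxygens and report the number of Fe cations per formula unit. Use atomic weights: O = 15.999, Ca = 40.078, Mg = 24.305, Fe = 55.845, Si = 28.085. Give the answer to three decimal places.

0.504 Fe apfu

MgO (M=40.304): mol = 0.21784; Mg = 0.21784, O = 0.21784.
FeO (M=71.844): mol = 0.21700; Fe = 0.21700, O = 0.21700.
CaO (M=56.077): mol = 0.42709; Ca = 0.42709, O = 0.42709.
SiO2 (M=60.083): mol = 0.86147; Si = 0.86147, O = 1.72294.
ΣO = 2.58487; factor = 6/ΣO = 2.32120.
Fe apfu = 0.21700 × 2.32120 = 0.504.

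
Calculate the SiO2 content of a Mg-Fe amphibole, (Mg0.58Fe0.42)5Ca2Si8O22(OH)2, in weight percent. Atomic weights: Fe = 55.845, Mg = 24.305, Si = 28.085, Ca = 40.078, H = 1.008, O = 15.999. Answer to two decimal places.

54.71 wt%

Formula mass = 878.587 g/mol.
8 Si → 8.0000 mol SiO2 per formula unit; M(SiO2) = 60.083, so SiO2 mass = 480.664 g.
480.664/878.587 × 100 = 54.71 wt%.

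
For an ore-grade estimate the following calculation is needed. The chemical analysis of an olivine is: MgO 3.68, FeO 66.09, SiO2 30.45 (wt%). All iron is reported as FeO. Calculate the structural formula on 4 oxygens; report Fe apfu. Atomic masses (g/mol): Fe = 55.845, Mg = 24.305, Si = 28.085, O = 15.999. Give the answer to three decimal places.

1.817 Fe apfu

MgO: 3.68/40.304 = 0.09131 mol → 0.09131 mol Mg, 0.09131 mol O.
FeO: 66.09/71.844 = 0.91991 mol → 0.91991 mol Fe, 0.91991 mol O.
SiO2: 30.45/60.083 = 0.50680 mol → 0.50680 mol Si, 1.01360 mol O.
Total oxygen = 2.02482 mol. Normalization factor = 4/2.02482 = 1.97548.
Fe per 4 O = 0.91991 × 1.97548 = 1.817.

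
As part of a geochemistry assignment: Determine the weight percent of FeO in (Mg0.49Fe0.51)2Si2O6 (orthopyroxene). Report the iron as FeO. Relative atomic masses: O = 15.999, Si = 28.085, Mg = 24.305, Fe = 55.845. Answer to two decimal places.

Molar mass of (Mg0.49Fe0.51)2Si2O6 = 0.98×24.305 + 1.02×55.845 + 2×28.085 + 6×15.999 = 232.945 g/mol.
Each formula unit contains 1.02 Fe, equivalent to 1.02/1 = 1.0200 mol FeO.
M(FeO) = 1×55.845 + 1×15.999 = 71.844 g/mol.
Mass of FeO per formula unit = 1.0200 × 71.844 = 73.281 g.
FeO wt% = 73.281 / 232.945 × 100 = 31.46%.

31.46 wt%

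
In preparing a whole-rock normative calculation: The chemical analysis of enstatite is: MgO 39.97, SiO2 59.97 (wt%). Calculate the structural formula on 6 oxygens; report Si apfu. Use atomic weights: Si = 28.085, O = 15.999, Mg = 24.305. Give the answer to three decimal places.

MgO: 39.97/40.304 = 0.99171 mol → 0.99171 mol Mg, 0.99171 mol O.
SiO2: 59.97/60.083 = 0.99812 mol → 0.99812 mol Si, 1.99624 mol O.
Total oxygen = 2.98795 mol. Normalization factor = 6/2.98795 = 2.00807.
Si per 6 O = 0.99812 × 2.00807 = 2.004.

2.004 Si apfu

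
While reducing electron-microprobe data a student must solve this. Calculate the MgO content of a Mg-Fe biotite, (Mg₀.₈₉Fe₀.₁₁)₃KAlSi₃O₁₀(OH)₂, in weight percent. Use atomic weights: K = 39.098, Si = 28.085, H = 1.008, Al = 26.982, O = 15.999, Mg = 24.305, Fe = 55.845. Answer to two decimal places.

25.16 wt%

M((Mg₀.₈₉Fe₀.₁₁)₃KAlSi₃O₁₀(OH)₂) = 427.662 g/mol; M(MgO) = 40.304 g/mol.
Moles MgO per formula unit = 2.67 Mg ÷ 1 = 2.6700.
MgO fraction = (2.6700 × 40.304) / 427.662 = 107.612/427.662 = 0.2516.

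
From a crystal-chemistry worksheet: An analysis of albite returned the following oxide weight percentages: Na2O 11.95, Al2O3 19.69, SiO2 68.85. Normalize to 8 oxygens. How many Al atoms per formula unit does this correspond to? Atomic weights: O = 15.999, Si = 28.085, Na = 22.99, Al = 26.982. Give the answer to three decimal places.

Na2O: 11.95/61.979 = 0.19281 mol → 0.38562 mol Na, 0.19281 mol O.
Al2O3: 19.69/101.961 = 0.19311 mol → 0.38622 mol Al, 0.57933 mol O.
SiO2: 68.85/60.083 = 1.14591 mol → 1.14591 mol Si, 2.29182 mol O.
Total oxygen = 3.06396 mol. Normalization factor = 8/3.06396 = 2.61100.
Al per 8 O = 0.38622 × 2.61100 = 1.008.

1.008 Al apfu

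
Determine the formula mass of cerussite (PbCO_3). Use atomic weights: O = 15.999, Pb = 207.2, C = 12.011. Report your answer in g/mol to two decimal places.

Pb: 1 × 207.2 = 207.2000
C: 1 × 12.011 = 12.0110
O: 3 × 15.999 = 47.9970
Summing the contributions gives the formula mass.

267.21 g/mol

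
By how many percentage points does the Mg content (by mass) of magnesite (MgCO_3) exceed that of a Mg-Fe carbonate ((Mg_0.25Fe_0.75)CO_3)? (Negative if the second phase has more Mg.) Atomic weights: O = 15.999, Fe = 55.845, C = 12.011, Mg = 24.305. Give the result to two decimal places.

23.20 percentage points

M(MgCO_3) = 84.313 g/mol, so wt% Mg = 24.305/84.313 × 100 = 28.83%.
M((Mg_0.25Fe_0.75)CO_3) = 107.968 g/mol, so wt% Mg = 6.076/107.968 × 100 = 5.63%.
28.83 − 5.63 = 23.20 pp.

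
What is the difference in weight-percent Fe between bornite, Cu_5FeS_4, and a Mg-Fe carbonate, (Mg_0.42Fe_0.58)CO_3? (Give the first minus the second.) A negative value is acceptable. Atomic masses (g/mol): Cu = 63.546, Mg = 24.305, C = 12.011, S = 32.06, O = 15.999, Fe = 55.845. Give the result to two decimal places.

First mineral: 55.845 g Fe in 501.815 g formula = 11.13 wt% Fe.
Second mineral: 32.390 g Fe in 102.606 g formula = 31.57 wt% Fe.
11.13% − 31.57% gives a difference of -20.44 percentage points.

-20.44 percentage points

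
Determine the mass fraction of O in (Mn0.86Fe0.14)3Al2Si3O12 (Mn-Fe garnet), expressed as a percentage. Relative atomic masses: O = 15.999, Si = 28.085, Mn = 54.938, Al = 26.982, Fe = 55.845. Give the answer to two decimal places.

Formula mass = 2.58*54.938 + 0.42*55.845 + 2*26.982 + 3*28.085 + 12*15.999 = 495.402 g/mol, of which 191.988 g is O.
So O makes up 191.988/495.402 = 0.3875 of the mass, i.e. 38.75%.

38.75 mass %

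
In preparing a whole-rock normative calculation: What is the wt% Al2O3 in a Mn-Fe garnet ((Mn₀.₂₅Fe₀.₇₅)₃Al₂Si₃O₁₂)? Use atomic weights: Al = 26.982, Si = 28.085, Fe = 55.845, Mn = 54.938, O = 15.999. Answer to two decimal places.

20.51 wt%

Molar mass of (Mn₀.₂₅Fe₀.₇₅)₃Al₂Si₃O₁₂ = 0.75·54.938 + 2.25·55.845 + 2·26.982 + 3·28.085 + 12·15.999 = 497.062 g/mol.
Each formula unit contains 2 Al, equivalent to 2/2 = 1.0000 mol Al2O3.
M(Al2O3) = 2×26.982 + 3×15.999 = 101.961 g/mol.
Mass of Al2O3 per formula unit = 1.0000 × 101.961 = 101.961 g.
Al2O3 wt% = 101.961 / 497.062 × 100 = 20.51%.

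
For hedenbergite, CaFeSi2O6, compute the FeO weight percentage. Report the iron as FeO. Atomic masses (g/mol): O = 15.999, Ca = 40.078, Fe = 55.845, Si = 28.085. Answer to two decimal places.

Formula mass = 248.087 g/mol.
1 Fe → 1.0000 mol FeO per formula unit; M(FeO) = 71.844, so FeO mass = 71.844 g.
71.844/248.087 × 100 = 28.96 wt%.

28.96 wt%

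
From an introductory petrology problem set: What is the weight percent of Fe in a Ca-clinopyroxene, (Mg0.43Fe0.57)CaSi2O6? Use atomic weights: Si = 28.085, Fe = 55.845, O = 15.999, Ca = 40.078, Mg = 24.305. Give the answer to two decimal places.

13.57 weight percent

Formula mass = 0.43·24.305 + 0.57·55.845 + 1·40.078 + 2·28.085 + 6·15.999 = 234.525 g/mol, of which 31.832 g is Fe.
So Fe makes up 31.832/234.525 = 0.1357 of the mass, i.e. 13.57%.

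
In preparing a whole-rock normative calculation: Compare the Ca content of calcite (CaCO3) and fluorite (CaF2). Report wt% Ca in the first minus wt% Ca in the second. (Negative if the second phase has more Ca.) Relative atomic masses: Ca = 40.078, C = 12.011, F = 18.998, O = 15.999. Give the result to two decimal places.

-11.29 percentage points

First mineral: 40.078 g Ca in 100.086 g formula = 40.04 wt% Ca.
Second mineral: 40.078 g Ca in 78.074 g formula = 51.33 wt% Ca.
40.04% − 51.33% gives a difference of -11.29 percentage points.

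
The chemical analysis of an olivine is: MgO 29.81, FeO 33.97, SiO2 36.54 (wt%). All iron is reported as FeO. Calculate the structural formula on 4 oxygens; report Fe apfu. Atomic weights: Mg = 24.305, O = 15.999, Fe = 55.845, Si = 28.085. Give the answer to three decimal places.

MgO: 29.81/40.304 = 0.73963 mol → 0.73963 mol Mg, 0.73963 mol O.
FeO: 33.97/71.844 = 0.47283 mol → 0.47283 mol Fe, 0.47283 mol O.
SiO2: 36.54/60.083 = 0.60816 mol → 0.60816 mol Si, 1.21632 mol O.
Total oxygen = 2.42878 mol. Normalization factor = 4/2.42878 = 1.64692.
Fe per 4 O = 0.47283 × 1.64692 = 0.779.

0.779 Fe apfu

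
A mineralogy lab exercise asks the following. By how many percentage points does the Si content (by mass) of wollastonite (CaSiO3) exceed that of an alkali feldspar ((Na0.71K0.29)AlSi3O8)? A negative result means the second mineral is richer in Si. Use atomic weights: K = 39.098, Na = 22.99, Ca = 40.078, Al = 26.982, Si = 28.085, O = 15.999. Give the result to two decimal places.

M(CaSiO3) = 116.160 g/mol, so wt% Si = 28.085/116.160 × 100 = 24.18%.
M((Na0.71K0.29)AlSi3O8) = 266.890 g/mol, so wt% Si = 84.255/266.890 × 100 = 31.57%.
24.18 − 31.57 = -7.39 pp.

-7.39 percentage points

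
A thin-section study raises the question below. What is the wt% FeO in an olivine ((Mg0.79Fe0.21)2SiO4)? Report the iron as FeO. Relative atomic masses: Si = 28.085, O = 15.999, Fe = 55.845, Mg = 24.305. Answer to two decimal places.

Formula mass = 153.938 g/mol.
0.42 Fe → 0.4200 mol FeO per formula unit; M(FeO) = 71.844, so FeO mass = 30.174 g.
30.174/153.938 × 100 = 19.60 wt%.

19.60 wt%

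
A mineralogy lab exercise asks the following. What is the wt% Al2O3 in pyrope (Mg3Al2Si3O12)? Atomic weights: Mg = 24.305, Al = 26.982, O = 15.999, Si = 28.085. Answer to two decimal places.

25.29 wt%

M(Mg3Al2Si3O12) = 403.122 g/mol; M(Al2O3) = 101.961 g/mol.
Moles Al2O3 per formula unit = 2 Al ÷ 2 = 1.0000.
Al2O3 fraction = (1.0000 × 101.961) / 403.122 = 101.961/403.122 = 0.2529.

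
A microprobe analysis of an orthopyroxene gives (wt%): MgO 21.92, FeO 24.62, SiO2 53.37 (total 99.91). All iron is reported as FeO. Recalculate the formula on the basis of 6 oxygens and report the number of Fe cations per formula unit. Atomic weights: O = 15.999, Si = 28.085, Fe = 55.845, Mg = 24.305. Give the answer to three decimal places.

MgO (M=40.304): mol = 0.54387; Mg = 0.54387, O = 0.54387.
FeO (M=71.844): mol = 0.34269; Fe = 0.34269, O = 0.34269.
SiO2 (M=60.083): mol = 0.88827; Si = 0.88827, O = 1.77654.
ΣO = 2.66310; factor = 6/ΣO = 2.25301.
Fe apfu = 0.34269 × 2.25301 = 0.772.

0.772 Fe apfu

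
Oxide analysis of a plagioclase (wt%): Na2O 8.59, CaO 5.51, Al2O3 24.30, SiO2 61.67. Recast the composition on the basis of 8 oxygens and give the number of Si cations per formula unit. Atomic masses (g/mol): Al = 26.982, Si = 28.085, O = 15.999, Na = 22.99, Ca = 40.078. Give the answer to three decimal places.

2.733 Si apfu

Na2O (M=61.979): mol = 0.13860; Na = 0.27720, O = 0.13860.
CaO (M=56.077): mol = 0.09826; Ca = 0.09826, O = 0.09826.
Al2O3 (M=101.961): mol = 0.23833; Al = 0.47666, O = 0.71499.
SiO2 (M=60.083): mol = 1.02641; Si = 1.02641, O = 2.05282.
ΣO = 3.00467; factor = 8/ΣO = 2.66252.
Si apfu = 1.02641 × 2.66252 = 2.733.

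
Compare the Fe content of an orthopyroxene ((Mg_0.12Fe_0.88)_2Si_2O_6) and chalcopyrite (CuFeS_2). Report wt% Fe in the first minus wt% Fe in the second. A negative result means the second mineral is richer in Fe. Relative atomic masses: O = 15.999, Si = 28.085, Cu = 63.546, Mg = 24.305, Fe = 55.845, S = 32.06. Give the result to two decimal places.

7.92 percentage points

First mineral: 98.287 g Fe in 256.284 g formula = 38.35 wt% Fe.
Second mineral: 55.845 g Fe in 183.511 g formula = 30.43 wt% Fe.
38.35% − 30.43% gives a difference of 7.92 percentage points.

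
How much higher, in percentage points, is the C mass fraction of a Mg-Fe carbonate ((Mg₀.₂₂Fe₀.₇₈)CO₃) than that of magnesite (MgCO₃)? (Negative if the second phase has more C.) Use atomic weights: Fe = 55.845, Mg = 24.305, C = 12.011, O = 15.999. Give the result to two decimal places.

-3.22 percentage points

First mineral: 12.011 g C in 108.914 g formula = 11.03 wt% C.
Second mineral: 12.011 g C in 84.313 g formula = 14.25 wt% C.
11.03% − 14.25% gives a difference of -3.22 percentage points.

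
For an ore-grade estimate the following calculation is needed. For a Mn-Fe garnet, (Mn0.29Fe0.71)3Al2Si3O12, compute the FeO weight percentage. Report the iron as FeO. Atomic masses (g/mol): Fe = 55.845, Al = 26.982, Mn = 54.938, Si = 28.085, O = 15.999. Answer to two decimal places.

Molar mass of (Mn0.29Fe0.71)3Al2Si3O12 = 0.87·54.938 + 2.13·55.845 + 2·26.982 + 3·28.085 + 12·15.999 = 496.953 g/mol.
Each formula unit contains 2.13 Fe, equivalent to 2.13/1 = 2.1300 mol FeO.
M(FeO) = 1×55.845 + 1×15.999 = 71.844 g/mol.
Mass of FeO per formula unit = 2.1300 × 71.844 = 153.028 g.
FeO wt% = 153.028 / 496.953 × 100 = 30.79%.

30.79 wt%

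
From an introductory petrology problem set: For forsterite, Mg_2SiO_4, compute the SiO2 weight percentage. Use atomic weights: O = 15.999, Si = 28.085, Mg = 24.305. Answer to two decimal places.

42.71 wt%

Formula mass = 140.691 g/mol.
1 Si → 1.0000 mol SiO2 per formula unit; M(SiO2) = 60.083, so SiO2 mass = 60.083 g.
60.083/140.691 × 100 = 42.71 wt%.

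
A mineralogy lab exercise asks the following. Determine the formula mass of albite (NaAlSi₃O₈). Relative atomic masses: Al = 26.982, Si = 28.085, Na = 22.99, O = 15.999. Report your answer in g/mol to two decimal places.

Na: 1 × 22.99 = 22.9900
Al: 1 × 26.982 = 26.9820
Si: 3 × 28.085 = 84.2550
O: 8 × 15.999 = 127.9920
Summing the contributions gives the formula mass.

262.22 g/mol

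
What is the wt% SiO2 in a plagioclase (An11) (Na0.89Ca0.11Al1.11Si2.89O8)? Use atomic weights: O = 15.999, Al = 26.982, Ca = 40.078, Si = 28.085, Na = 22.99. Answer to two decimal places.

65.78 wt%

M(Na0.89Ca0.11Al1.11Si2.89O8) = 263.977 g/mol; M(SiO2) = 60.083 g/mol.
Moles SiO2 per formula unit = 2.89 Si ÷ 1 = 2.8900.
SiO2 fraction = (2.8900 × 60.083) / 263.977 = 173.640/263.977 = 0.6578.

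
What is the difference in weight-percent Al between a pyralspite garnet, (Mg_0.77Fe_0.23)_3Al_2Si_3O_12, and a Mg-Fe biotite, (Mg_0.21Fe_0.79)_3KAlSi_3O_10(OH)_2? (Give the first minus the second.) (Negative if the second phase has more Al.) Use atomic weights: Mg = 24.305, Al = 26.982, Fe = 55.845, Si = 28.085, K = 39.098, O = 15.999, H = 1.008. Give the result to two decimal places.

M((Mg_0.77Fe_0.23)_3Al_2Si_3O_12) = 424.885 g/mol, so wt% Al = 53.964/424.885 × 100 = 12.70%.
M((Mg_0.21Fe_0.79)_3KAlSi_3O_10(OH)_2) = 492.004 g/mol, so wt% Al = 26.982/492.004 × 100 = 5.48%.
12.70 − 5.48 = 7.22 pp.

7.22 percentage points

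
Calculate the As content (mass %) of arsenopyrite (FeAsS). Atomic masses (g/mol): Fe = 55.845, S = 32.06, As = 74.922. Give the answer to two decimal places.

46.01 mass %

Molar mass of FeAsS: 1·55.845 + 1·74.922 + 1·32.06 = 162.827 g/mol.
Mass of As per formula unit: 1 × 74.922 = 74.922 g.
Weight fraction As = 74.922 / 162.827 = 0.4601.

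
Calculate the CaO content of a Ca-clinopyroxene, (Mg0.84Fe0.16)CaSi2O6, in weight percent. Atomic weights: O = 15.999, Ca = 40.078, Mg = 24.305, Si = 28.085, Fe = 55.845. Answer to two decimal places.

M((Mg0.84Fe0.16)CaSi2O6) = 221.593 g/mol; M(CaO) = 56.077 g/mol.
Moles CaO per formula unit = 1 Ca ÷ 1 = 1.0000.
CaO fraction = (1.0000 × 56.077) / 221.593 = 56.077/221.593 = 0.2531.

25.31 wt%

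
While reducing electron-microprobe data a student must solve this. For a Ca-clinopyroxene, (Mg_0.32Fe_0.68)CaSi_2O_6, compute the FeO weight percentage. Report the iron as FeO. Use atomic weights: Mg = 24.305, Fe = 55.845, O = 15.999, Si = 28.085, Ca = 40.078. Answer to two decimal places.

Molar mass of (Mg_0.32Fe_0.68)CaSi_2O_6 = 0.32*24.305 + 0.68*55.845 + 1*40.078 + 2*28.085 + 6*15.999 = 237.994 g/mol.
Each formula unit contains 0.68 Fe, equivalent to 0.68/1 = 0.6800 mol FeO.
M(FeO) = 1×55.845 + 1×15.999 = 71.844 g/mol.
Mass of FeO per formula unit = 0.6800 × 71.844 = 48.854 g.
FeO wt% = 48.854 / 237.994 × 100 = 20.53%.

20.53 wt%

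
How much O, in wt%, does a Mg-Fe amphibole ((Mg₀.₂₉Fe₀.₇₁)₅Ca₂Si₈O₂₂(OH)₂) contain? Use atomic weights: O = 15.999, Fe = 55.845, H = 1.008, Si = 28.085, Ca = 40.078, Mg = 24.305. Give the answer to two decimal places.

M((Mg₀.₂₉Fe₀.₇₁)₅Ca₂Si₈O₂₂(OH)₂) = 924.320 g/mol.
O contributes 24 × 15.999 = 383.976 g per mole.
383.976/924.320 = 0.4154 → 41.54%.

41.54 wt%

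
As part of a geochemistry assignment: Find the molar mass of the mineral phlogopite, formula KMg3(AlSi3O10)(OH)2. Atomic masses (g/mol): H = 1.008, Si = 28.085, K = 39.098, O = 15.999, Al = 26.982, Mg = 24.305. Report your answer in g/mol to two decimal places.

417.25 g/mol

K: 1 × 39.098 = 39.0980
Mg: 3 × 24.305 = 72.9150
Al: 1 × 26.982 = 26.9820
Si: 3 × 28.085 = 84.2550
O: 12 × 15.999 = 191.9880
H: 2 × 1.008 = 2.0160
Summing the contributions gives the formula mass.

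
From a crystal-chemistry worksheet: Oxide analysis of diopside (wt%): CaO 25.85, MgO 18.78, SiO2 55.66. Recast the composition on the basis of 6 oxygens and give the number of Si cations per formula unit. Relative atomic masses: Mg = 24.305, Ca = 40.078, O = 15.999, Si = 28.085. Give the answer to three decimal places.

CaO: 25.85/56.077 = 0.46097 mol → 0.46097 mol Ca, 0.46097 mol O.
MgO: 18.78/40.304 = 0.46596 mol → 0.46596 mol Mg, 0.46596 mol O.
SiO2: 55.66/60.083 = 0.92639 mol → 0.92639 mol Si, 1.85278 mol O.
Total oxygen = 2.77971 mol. Normalization factor = 6/2.77971 = 2.15850.
Si per 6 O = 0.92639 × 2.15850 = 2.000.

2.000 Si apfu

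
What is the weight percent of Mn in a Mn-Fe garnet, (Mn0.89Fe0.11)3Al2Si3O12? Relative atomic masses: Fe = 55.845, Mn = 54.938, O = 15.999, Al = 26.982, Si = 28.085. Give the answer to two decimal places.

M((Mn0.89Fe0.11)3Al2Si3O12) = 495.320 g/mol.
Mn contributes 2.67 × 54.938 = 146.684 g per mole.
146.684/495.320 = 0.2961 → 29.61%.

29.61 wt%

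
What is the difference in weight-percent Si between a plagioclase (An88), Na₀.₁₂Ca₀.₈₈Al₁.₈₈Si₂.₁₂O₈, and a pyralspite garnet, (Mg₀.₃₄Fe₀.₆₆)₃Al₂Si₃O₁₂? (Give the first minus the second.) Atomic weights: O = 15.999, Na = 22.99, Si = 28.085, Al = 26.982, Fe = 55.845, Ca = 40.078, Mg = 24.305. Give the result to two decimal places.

3.45 percentage points

Si in Na₀.₁₂Ca₀.₈₈Al₁.₈₈Si₂.₁₂O₈: molar mass 276.286 g/mol; 2.12×28.085 = 59.540 g → 21.55 wt%.
Si in (Mg₀.₃₄Fe₀.₆₆)₃Al₂Si₃O₁₂: molar mass 465.571 g/mol; 3×28.085 = 84.255 g → 18.10 wt%.
Difference = 21.55 − 18.10 = 3.45 percentage points.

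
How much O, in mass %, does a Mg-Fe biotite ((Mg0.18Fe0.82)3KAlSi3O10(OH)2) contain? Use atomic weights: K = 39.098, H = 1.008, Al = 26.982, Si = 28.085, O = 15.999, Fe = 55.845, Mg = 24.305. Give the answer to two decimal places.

Molar mass of (Mg0.18Fe0.82)3KAlSi3O10(OH)2: 0.54·24.305 + 2.46·55.845 + 1·39.098 + 1·26.982 + 3·28.085 + 12·15.999 + 2·1.008 = 494.842 g/mol.
Mass of O per formula unit: 12 × 15.999 = 191.988 g.
Weight fraction O = 191.988 / 494.842 = 0.3880.

38.80 mass %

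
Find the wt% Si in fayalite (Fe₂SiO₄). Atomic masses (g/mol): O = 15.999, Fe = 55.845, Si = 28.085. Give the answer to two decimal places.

13.78 mass %

M(Fe₂SiO₄) = 203.771 g/mol.
Si contributes 1 × 28.085 = 28.085 g per mole.
28.085/203.771 = 0.1378 → 13.78%.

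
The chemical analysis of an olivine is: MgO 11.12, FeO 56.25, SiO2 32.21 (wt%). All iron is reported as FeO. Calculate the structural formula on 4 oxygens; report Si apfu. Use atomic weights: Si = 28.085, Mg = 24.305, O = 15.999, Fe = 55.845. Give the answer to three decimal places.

1.006 Si apfu

MgO: 11.12/40.304 = 0.27590 mol → 0.27590 mol Mg, 0.27590 mol O.
FeO: 56.25/71.844 = 0.78295 mol → 0.78295 mol Fe, 0.78295 mol O.
SiO2: 32.21/60.083 = 0.53609 mol → 0.53609 mol Si, 1.07218 mol O.
Total oxygen = 2.13103 mol. Normalization factor = 4/2.13103 = 1.87703.
Si per 4 O = 0.53609 × 1.87703 = 1.006.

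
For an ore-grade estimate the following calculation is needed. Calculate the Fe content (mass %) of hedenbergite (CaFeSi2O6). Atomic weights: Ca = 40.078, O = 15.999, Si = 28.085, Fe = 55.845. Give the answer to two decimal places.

22.51 mass %

Formula mass = 1*40.078 + 1*55.845 + 2*28.085 + 6*15.999 = 248.087 g/mol, of which 55.845 g is Fe.
So Fe makes up 55.845/248.087 = 0.2251 of the mass, i.e. 22.51%.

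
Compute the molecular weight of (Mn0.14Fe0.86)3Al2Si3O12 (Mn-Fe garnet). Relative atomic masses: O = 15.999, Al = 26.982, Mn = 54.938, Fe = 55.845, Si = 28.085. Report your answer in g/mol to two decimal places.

497.36 g/mol

M = 0.42×54.938 + 2.58×55.845 + 2×26.982 + 3×28.085 + 12×15.999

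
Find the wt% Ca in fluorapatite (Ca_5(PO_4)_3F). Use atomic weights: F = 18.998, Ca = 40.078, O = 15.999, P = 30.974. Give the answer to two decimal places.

39.74 mass %

Formula mass = 5·40.078 + 3·30.974 + 12·15.999 + 1·18.998 = 504.298 g/mol, of which 200.390 g is Ca.
So Ca makes up 200.390/504.298 = 0.3974 of the mass, i.e. 39.74%.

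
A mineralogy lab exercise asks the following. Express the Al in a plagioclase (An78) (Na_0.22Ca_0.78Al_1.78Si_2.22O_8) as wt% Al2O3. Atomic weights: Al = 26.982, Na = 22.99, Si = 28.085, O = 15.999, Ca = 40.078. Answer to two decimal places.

Formula mass = 274.687 g/mol.
1.78 Al → 0.8900 mol Al2O3 per formula unit; M(Al2O3) = 101.961, so Al2O3 mass = 90.745 g.
90.745/274.687 × 100 = 33.04 wt%.

33.04 wt%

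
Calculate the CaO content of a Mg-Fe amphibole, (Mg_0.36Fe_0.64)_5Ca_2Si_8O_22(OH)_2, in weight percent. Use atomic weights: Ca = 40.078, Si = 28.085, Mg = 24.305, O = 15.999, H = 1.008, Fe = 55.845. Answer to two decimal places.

12.28 wt%

M((Mg_0.36Fe_0.64)_5Ca_2Si_8O_22(OH)_2) = 913.281 g/mol; M(CaO) = 56.077 g/mol.
Moles CaO per formula unit = 2 Ca ÷ 1 = 2.0000.
CaO fraction = (2.0000 × 56.077) / 913.281 = 112.154/913.281 = 0.1228.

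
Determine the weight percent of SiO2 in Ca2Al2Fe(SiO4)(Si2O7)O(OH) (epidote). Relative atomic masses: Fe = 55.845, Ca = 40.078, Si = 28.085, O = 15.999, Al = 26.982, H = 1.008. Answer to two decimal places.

Molar mass of Ca2Al2Fe(SiO4)(Si2O7)O(OH) = 2×40.078 + 2×26.982 + 1×55.845 + 3×28.085 + 13×15.999 + 1×1.008 = 483.215 g/mol.
Each formula unit contains 3 Si, equivalent to 3/1 = 3.0000 mol SiO2.
M(SiO2) = 1×28.085 + 2×15.999 = 60.083 g/mol.
Mass of SiO2 per formula unit = 3.0000 × 60.083 = 180.249 g.
SiO2 wt% = 180.249 / 483.215 × 100 = 37.30%.

37.30 wt%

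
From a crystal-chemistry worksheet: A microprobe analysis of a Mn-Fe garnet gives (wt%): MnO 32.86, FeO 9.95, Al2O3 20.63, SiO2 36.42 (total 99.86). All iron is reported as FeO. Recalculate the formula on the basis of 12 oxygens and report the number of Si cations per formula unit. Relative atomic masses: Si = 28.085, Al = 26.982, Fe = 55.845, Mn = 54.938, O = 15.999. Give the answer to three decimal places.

3.004 Si apfu

32.86 wt% MnO ÷ 70.937 g/mol = 0.46323 mol, giving 0.46323 Mn and 0.46323 O.
9.95 wt% FeO ÷ 71.844 g/mol = 0.13849 mol, giving 0.13849 Fe and 0.13849 O.
20.63 wt% Al2O3 ÷ 101.961 g/mol = 0.20233 mol, giving 0.40466 Al and 0.60699 O.
36.42 wt% SiO2 ÷ 60.083 g/mol = 0.60616 mol, giving 0.60616 Si and 1.21232 O.
Oxygen sums to 2.42103; scaling by 12/2.42103 = 4.95657 puts the formula on 12 O.
Si: 0.60616 × 4.95657 = 3.004 atoms per formula unit.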